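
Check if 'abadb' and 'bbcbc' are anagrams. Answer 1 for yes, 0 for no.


Sort characters of 'abadb': 'aabbd'
Sort characters of 'bbcbc': 'bbbcc'
Sorted forms differ -> they are NOT anagrams
Result: 0

0


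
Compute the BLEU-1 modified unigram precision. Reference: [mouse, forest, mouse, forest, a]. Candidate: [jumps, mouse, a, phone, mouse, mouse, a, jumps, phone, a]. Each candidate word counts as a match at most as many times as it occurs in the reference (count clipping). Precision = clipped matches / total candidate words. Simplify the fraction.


Reference word counts: {'a': 1, 'forest': 2, 'mouse': 2}
Checking each candidate word (with clipping):
  'jumps' -> not in reference -> no match (matches: 0)
  'mouse' -> in reference (ref count 2, used 1/2) -> match (matches: 1)
  'a' -> in reference (ref count 1, used 1/1) -> match (matches: 2)
  'phone' -> not in reference -> no match (matches: 2)
  'mouse' -> in reference (ref count 2, used 2/2) -> match (matches: 3)
  'mouse' -> ref count 2 already used up (2/2) -> clipped, no match (matches: 3)
  'a' -> ref count 1 already used up (1/1) -> clipped, no match (matches: 3)
  'jumps' -> not in reference -> no match (matches: 3)
  'phone' -> not in reference -> no match (matches: 3)
  'a' -> ref count 1 already used up (1/1) -> clipped, no match (matches: 3)
Clipped matches: 3, Candidate length: 10
Precision = 3/10

3/10


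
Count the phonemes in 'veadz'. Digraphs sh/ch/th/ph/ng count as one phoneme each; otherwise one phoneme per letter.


Parsing 'veadz' greedily, digraphs first:
  'v' -> consonant phoneme (phonemes so far: 1)
  'e' -> vowel phoneme (phonemes so far: 2)
  'a' -> vowel phoneme (phonemes so far: 3)
  'd' -> consonant phoneme (phonemes so far: 4)
  'z' -> consonant phoneme (phonemes so far: 5)
Total phonemes: 5

5


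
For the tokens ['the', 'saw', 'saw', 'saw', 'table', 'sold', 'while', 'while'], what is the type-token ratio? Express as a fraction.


Tokens: 8
Unique types: ('saw', 'sold', 'table', 'the', 'while') = 5
TTR = 5/8
Already in lowest terms.

5/8


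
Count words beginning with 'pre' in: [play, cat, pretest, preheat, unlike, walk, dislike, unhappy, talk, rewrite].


Checking each word for prefix 'pre':
  'play' -> no (count: 0)
  'cat' -> no (count: 0)
  'pretest' -> YES, starts with 'pre' (count: 1)
  'preheat' -> YES, starts with 'pre' (count: 2)
  'unlike' -> no (count: 2)
  'walk' -> no (count: 2)
  'dislike' -> no (count: 2)
  'unhappy' -> no (count: 2)
  'talk' -> no (count: 2)
  'rewrite' -> no (count: 2)
Total with prefix 'pre': 2

2


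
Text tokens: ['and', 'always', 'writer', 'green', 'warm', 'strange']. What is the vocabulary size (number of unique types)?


Listing all tokens and tracking unique types:
  Token 1: 'and' -> NEW (unique so far: 1)
  Token 2: 'always' -> NEW (unique so far: 2)
  Token 3: 'writer' -> NEW (unique so far: 3)
  Token 4: 'green' -> NEW (unique so far: 4)
  Token 5: 'warm' -> NEW (unique so far: 5)
  Token 6: 'strange' -> NEW (unique so far: 6)
Unique types: ('always', 'and', 'green', 'strange', 'warm', 'writer')
Vocabulary size: 6

6


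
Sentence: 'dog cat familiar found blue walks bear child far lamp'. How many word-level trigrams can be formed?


Word trigrams from [10] words:
  Trigram 1: (dog cat familiar)
  Trigram 2: (cat familiar found)
  Trigram 3: (familiar found blue)
  Trigram 4: (found blue walks)
  Trigram 5: (blue walks bear)
  Trigram 6: (walks bear child)
  Trigram 7: (bear child far)
  Trigram 8: (child far lamp)
Total word trigrams: 10 - 2 = 8

8


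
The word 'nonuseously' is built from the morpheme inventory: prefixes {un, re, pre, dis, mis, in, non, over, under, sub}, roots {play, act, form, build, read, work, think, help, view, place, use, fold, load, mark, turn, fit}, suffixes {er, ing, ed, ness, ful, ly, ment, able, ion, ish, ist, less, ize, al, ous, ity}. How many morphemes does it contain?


Segmenting 'nonuseously' against the inventory:
  'non' -> prefix (morpheme 1)
  'use' -> root (morpheme 2)
  'ous' -> suffix (morpheme 3)
  'ly' -> suffix (morpheme 4)
Total morphemes: 4

4


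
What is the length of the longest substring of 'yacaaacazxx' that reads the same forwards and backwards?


Scanning 'yacaaacazxx' for palindromic substrings.
Substring at positions 1-7: 'acaaaca'.
Check: reverse('acaaaca') = 'acaaaca' -> palindrome confirmed.
Neighbouring characters ('y' / 'z') break symmetry, so it cannot extend further.
No longer palindromic substring exists; longest length = 7

7


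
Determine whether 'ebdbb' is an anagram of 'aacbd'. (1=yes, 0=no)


Sort characters of 'ebdbb': 'bbbde'
Sort characters of 'aacbd': 'aabcd'
Sorted forms differ -> they are NOT anagrams
Result: 0

0


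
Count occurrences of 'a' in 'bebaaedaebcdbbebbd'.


Scanning 'bebaaedaebcdbbebbd' for 'a':
  Position 3: 'a' -> MATCH (count: 1)
  Position 4: 'a' -> MATCH (count: 2)
  Position 7: 'a' -> MATCH (count: 3)
Total occurrences of 'a': 3

3


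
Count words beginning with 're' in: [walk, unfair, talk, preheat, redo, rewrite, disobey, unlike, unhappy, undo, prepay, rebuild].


Checking each word for prefix 're':
  'walk' -> no (count: 0)
  'unfair' -> no (count: 0)
  'talk' -> no (count: 0)
  'preheat' -> no (count: 0)
  'redo' -> YES, starts with 're' (count: 1)
  'rewrite' -> YES, starts with 're' (count: 2)
  'disobey' -> no (count: 2)
  'unlike' -> no (count: 2)
  'unhappy' -> no (count: 2)
  'undo' -> no (count: 2)
  'prepay' -> no (count: 2)
  'rebuild' -> YES, starts with 're' (count: 3)
Total with prefix 're': 3

3


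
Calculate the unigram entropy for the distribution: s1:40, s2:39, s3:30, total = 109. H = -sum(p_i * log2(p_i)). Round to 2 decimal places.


Computing entropy H = -sum(p_i * log2(p_i)):
  s1: p = 40/109 = 0.3670, -p*log2(p) = 0.5307
  s2: p = 39/109 = 0.3578, -p*log2(p) = 0.5305
  s3: p = 30/109 = 0.2752, -p*log2(p) = 0.5123
H = sum of terms = 1.5735
Rounded to 2 decimals: 1.57

1.57


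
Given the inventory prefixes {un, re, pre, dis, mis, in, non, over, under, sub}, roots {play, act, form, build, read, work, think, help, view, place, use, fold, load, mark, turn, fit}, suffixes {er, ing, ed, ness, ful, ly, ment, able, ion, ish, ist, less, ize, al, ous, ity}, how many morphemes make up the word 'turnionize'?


Segmenting 'turnionize' against the inventory:
  'turn' -> root (morpheme 1)
  'ion' -> suffix (morpheme 2)
  'ize' -> suffix (morpheme 3)
Total morphemes: 3

3


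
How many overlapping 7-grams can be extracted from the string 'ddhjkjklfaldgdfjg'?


String 'ddhjkjklfaldgdfjg' has length L = 17.
Number of overlapping n-grams = L - n + 1
Substituting: 17 - 7 + 1 = 11

11


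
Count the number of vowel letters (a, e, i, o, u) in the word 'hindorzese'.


Scanning each character of 'hindorzese':
  Position 1: 'h' -> consonant (running count: 0)
  Position 2: 'i' -> vowel (running count: 1)
  Position 3: 'n' -> consonant (running count: 1)
  Position 4: 'd' -> consonant (running count: 1)
  Position 5: 'o' -> vowel (running count: 2)
  Position 6: 'r' -> consonant (running count: 2)
  Position 7: 'z' -> consonant (running count: 2)
  Position 8: 'e' -> vowel (running count: 3)
  Position 9: 's' -> consonant (running count: 3)
  Position 10: 'e' -> vowel (running count: 4)
Total vowels: 4

4


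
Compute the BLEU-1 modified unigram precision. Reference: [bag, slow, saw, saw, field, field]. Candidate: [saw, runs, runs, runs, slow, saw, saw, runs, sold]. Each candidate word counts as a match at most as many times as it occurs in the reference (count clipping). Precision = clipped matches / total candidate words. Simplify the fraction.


Reference word counts: {'bag': 1, 'field': 2, 'saw': 2, 'slow': 1}
Checking each candidate word (with clipping):
  'saw' -> in reference (ref count 2, used 1/2) -> match (matches: 1)
  'runs' -> not in reference -> no match (matches: 1)
  'runs' -> not in reference -> no match (matches: 1)
  'runs' -> not in reference -> no match (matches: 1)
  'slow' -> in reference (ref count 1, used 1/1) -> match (matches: 2)
  'saw' -> in reference (ref count 2, used 2/2) -> match (matches: 3)
  'saw' -> ref count 2 already used up (2/2) -> clipped, no match (matches: 3)
  'runs' -> not in reference -> no match (matches: 3)
  'sold' -> not in reference -> no match (matches: 3)
Clipped matches: 3, Candidate length: 9
Precision = 3/9 = 1/3

1/3


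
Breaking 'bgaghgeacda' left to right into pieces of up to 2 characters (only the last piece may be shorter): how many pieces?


'bgaghgeacda' has 11 characters.
Chunking with max size 2:
  Chunk 1: 'bg' (positions 0-1)
  Chunk 2: 'ag' (positions 2-3)
  Chunk 3: 'hg' (positions 4-5)
  Chunk 4: 'ea' (positions 6-7)
  Chunk 5: 'cd' (positions 8-9)
  Chunk 6: 'a' (positions 10-10)
Total chunks: ceil(11 / 2) = 6

6


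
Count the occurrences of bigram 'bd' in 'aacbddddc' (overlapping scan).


Scanning 'aacbddddc' for bigram 'bd':
  Position 0: 'aa' -> no
  Position 1: 'ac' -> no
  Position 2: 'cb' -> no
  Position 3: 'bd' -> MATCH
  Position 4: 'dd' -> no
  Position 5: 'dd' -> no
  Position 6: 'dd' -> no
  Position 7: 'dc' -> no
Total matches: 1

1


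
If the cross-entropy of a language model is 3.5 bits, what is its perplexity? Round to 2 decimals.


Perplexity formula: PP = 2^H
H = 3.5
PP = 2^3.5
Decompose: 2^3.5 = 2^3 * 2^0.5 = 2^3 * sqrt(2)
2^3 = 8, sqrt(2) ~ 1.4142136
PP ~ 8 * 1.4142136 = 11.3137088
Rounded to 2 decimals: 11.31

11.31


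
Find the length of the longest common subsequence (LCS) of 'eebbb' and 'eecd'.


DP table for LCS of 'eebbb' and 'eecd':
       e  e  c  d
    0  0  0  0  0
  e 0  1  1  1  1
  e 0  1  2  2  2
  b 0  1  2  2  2
  b 0  1  2  2  2
  b 0  1  2  2  2
LCS: 'ee'
LCS length = 2

2


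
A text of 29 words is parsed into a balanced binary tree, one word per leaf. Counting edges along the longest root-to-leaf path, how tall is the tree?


In a balanced binary tree with n leaves the deepest leaf is ceil(log2(n)) edges below the root.
log2(29) = 4.8580
ceil(4.8580) = 5
height (edges) = 5

5


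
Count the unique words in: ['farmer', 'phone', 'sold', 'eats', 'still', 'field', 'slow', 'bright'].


Listing all tokens and tracking unique types:
  Token 1: 'farmer' -> NEW (unique so far: 1)
  Token 2: 'phone' -> NEW (unique so far: 2)
  Token 3: 'sold' -> NEW (unique so far: 3)
  Token 4: 'eats' -> NEW (unique so far: 4)
  Token 5: 'still' -> NEW (unique so far: 5)
  Token 6: 'field' -> NEW (unique so far: 6)
  Token 7: 'slow' -> NEW (unique so far: 7)
  Token 8: 'bright' -> NEW (unique so far: 8)
Unique types: ('bright', 'eats', 'farmer', 'field', 'phone', 'slow', 'sold', 'still')
Vocabulary size: 8

8


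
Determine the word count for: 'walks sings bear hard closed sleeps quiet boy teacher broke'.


Counting words by splitting on spaces:
  Word 1: 'walks'
  Word 2: 'sings'
  Word 3: 'bear'
  Word 4: 'hard'
  Word 5: 'closed'
  Word 6: 'sleeps'
  Word 7: 'quiet'
  Word 8: 'boy'
  Word 9: 'teacher'
  Word 10: 'broke'
Total words: 10

10


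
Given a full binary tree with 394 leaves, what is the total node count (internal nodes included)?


Leaf nodes (terminals): 394
Internal nodes = n - 1 = 394 - 1 = 393
Total = leaves + internal = 394 + 393 = 787

787


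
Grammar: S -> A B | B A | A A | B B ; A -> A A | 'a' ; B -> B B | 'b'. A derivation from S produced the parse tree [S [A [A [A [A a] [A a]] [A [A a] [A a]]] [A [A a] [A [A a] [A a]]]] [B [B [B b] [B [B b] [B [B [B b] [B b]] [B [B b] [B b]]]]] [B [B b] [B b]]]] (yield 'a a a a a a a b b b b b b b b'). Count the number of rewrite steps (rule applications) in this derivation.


Every bracketed nonterminal node [X ...] in the tree is produced by exactly one rule application.
Reading the tree off as a leftmost derivation:
  Step 1: S  =>  A B   (applied S -> A B)
  Step 2: A B  =>  A A B   (applied A -> A A)
  Step 3: A A B  =>  A A A B   (applied A -> A A)
  Step 4: A A A B  =>  A A A A B   (applied A -> A A)
  Step 5: A A A A B  =>  a A A A B   (applied A -> a)
  Step 6: a A A A B  =>  a a A A B   (applied A -> a)
  Step 7: a a A A B  =>  a a A A A B   (applied A -> A A)
  Step 8: a a A A A B  =>  a a a A A B   (applied A -> a)
  Step 9: a a a A A B  =>  a a a a A B   (applied A -> a)
  Step 10: a a a a A B  =>  a a a a A A B   (applied A -> A A)
  Step 11: a a a a A A B  =>  a a a a a A B   (applied A -> a)
  Step 12: a a a a a A B  =>  a a a a a A A B   (applied A -> A A)
  Step 13: a a a a a A A B  =>  a a a a a a A B   (applied A -> a)
  Step 14: a a a a a a A B  =>  a a a a a a a B   (applied A -> a)
  Step 15: a a a a a a a B  =>  a a a a a a a B B   (applied B -> B B)
  Step 16: a a a a a a a B B  =>  a a a a a a a B B B   (applied B -> B B)
  Step 17: a a a a a a a B B B  =>  a a a a a a a b B B   (applied B -> b)
  Step 18: a a a a a a a b B B  =>  a a a a a a a b B B B   (applied B -> B B)
  Step 19: a a a a a a a b B B B  =>  a a a a a a a b b B B   (applied B -> b)
  Step 20: a a a a a a a b b B B  =>  a a a a a a a b b B B B   (applied B -> B B)
  Step 21: a a a a a a a b b B B B  =>  a a a a a a a b b B B B B   (applied B -> B B)
  Step 22: a a a a a a a b b B B B B  =>  a a a a a a a b b b B B B   (applied B -> b)
  Step 23: a a a a a a a b b b B B B  =>  a a a a a a a b b b b B B   (applied B -> b)
  Step 24: a a a a a a a b b b b B B  =>  a a a a a a a b b b b B B B   (applied B -> B B)
  Step 25: a a a a a a a b b b b B B B  =>  a a a a a a a b b b b b B B   (applied B -> b)
  Step 26: a a a a a a a b b b b b B B  =>  a a a a a a a b b b b b b B   (applied B -> b)
  Step 27: a a a a a a a b b b b b b B  =>  a a a a a a a b b b b b b B B   (applied B -> B B)
  Step 28: a a a a a a a b b b b b b B B  =>  a a a a a a a b b b b b b b B   (applied B -> b)
  Step 29: a a a a a a a b b b b b b b B  =>  a a a a a a a b b b b b b b b   (applied B -> b)
Final yield: a a a a a a a b b b b b b b b
Total rewrite steps: 29

29


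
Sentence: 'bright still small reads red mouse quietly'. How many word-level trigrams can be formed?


Word trigrams from [7] words:
  Trigram 1: (bright still small)
  Trigram 2: (still small reads)
  Trigram 3: (small reads red)
  Trigram 4: (reads red mouse)
  Trigram 5: (red mouse quietly)
Total word trigrams: 7 - 2 = 5

5


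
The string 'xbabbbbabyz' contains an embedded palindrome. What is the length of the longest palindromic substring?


Scanning 'xbabbbbabyz' for palindromic substrings.
Substring at positions 1-8: 'babbbbab'.
Check: reverse('babbbbab') = 'babbbbab' -> palindrome confirmed.
Neighbouring characters ('x' / 'y') break symmetry, so it cannot extend further.
No longer palindromic substring exists; longest length = 8

8


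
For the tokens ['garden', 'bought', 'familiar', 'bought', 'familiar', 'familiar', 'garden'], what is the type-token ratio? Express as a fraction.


Tokens: 7
Unique types: ('bought', 'familiar', 'garden') = 3
TTR = 3/7
Already in lowest terms.

3/7


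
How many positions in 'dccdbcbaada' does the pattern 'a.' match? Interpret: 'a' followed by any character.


Pattern: a. means 'a' followed by any character.
Scanning 'dccdbcbaada' position-by-position:
  Pos 0: window 'dc' -> no
  Pos 1: window 'cc' -> no
  Pos 2: window 'cd' -> no
  Pos 3: window 'db' -> no
  Pos 4: window 'bc' -> no
  Pos 5: window 'cb' -> no
  Pos 6: window 'ba' -> no
  Pos 7: window 'aa' -> MATCH
  Pos 8: window 'ad' -> MATCH
  Pos 9: window 'da' -> no
  Pos 10: window 'a' -> no
Total matches: 2

2


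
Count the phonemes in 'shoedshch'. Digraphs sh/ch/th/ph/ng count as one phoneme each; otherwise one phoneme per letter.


Parsing 'shoedshch' greedily, digraphs first:
  'sh' -> digraph (1 consonant phoneme) (phonemes so far: 1)
  'o' -> vowel phoneme (phonemes so far: 2)
  'e' -> vowel phoneme (phonemes so far: 3)
  'd' -> consonant phoneme (phonemes so far: 4)
  'sh' -> digraph (1 consonant phoneme) (phonemes so far: 5)
  'ch' -> digraph (1 consonant phoneme) (phonemes so far: 6)
Total phonemes: 6

6


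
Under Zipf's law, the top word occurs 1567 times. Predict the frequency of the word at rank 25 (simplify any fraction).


Zipf's law: freq(rank) = f1 / rank
f1 = 1567, rank = 25
freq = 1567 / 25
GCD(1567, 25) = 1
Simplified: 1567/25

1567/25


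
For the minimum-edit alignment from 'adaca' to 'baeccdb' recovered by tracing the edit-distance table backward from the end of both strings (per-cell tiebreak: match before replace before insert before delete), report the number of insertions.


Edit distance = 5. Backtracking from cell (5, 7) with preference match > replace > insert > delete,
then listing the resulting alignment 'adaca' -> 'baeccdb' left to right:
  Step 1: insert 'b' [insertion #1]
  Step 2: keep 'a'
  Step 3: replace d->e
  Step 4: replace a->c
  Step 5: keep 'c'
  Step 6: insert 'd' [insertion #2]
  Step 7: replace a->b
Total insertions: 2

2


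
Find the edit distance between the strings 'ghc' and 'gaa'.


Building DP table for s1='ghc' (len 3) and s2='gaa' (len 3):
       g  a  a
    0  1  2  3
  g 1  0  1  2
  h 2  1  1  2
  c 3  2  2  2
Edit distance = dp[3][3] = 2

2


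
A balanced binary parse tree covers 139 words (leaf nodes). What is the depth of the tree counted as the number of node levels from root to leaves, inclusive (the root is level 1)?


In a balanced binary tree with n leaves the deepest leaf is ceil(log2(n)) edges below the root,
so counting node levels inclusive of root and leaves gives ceil(log2(n)) + 1 levels.
log2(139) = 7.1189
ceil(7.1189) = 8
levels = 8 + 1 = 9

9


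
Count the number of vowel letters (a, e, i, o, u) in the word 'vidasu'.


Scanning each character of 'vidasu':
  Position 1: 'v' -> consonant (running count: 0)
  Position 2: 'i' -> vowel (running count: 1)
  Position 3: 'd' -> consonant (running count: 1)
  Position 4: 'a' -> vowel (running count: 2)
  Position 5: 's' -> consonant (running count: 2)
  Position 6: 'u' -> vowel (running count: 3)
Total vowels: 3

3


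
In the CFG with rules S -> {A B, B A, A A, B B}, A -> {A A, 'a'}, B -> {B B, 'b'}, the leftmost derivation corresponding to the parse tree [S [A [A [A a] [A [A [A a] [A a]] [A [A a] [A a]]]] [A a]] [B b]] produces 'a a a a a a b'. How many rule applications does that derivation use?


Every bracketed nonterminal node [X ...] in the tree is produced by exactly one rule application.
Reading the tree off as a leftmost derivation:
  Step 1: S  =>  A B   (applied S -> A B)
  Step 2: A B  =>  A A B   (applied A -> A A)
  Step 3: A A B  =>  A A A B   (applied A -> A A)
  Step 4: A A A B  =>  a A A B   (applied A -> a)
  Step 5: a A A B  =>  a A A A B   (applied A -> A A)
  Step 6: a A A A B  =>  a A A A A B   (applied A -> A A)
  Step 7: a A A A A B  =>  a a A A A B   (applied A -> a)
  Step 8: a a A A A B  =>  a a a A A B   (applied A -> a)
  Step 9: a a a A A B  =>  a a a A A A B   (applied A -> A A)
  Step 10: a a a A A A B  =>  a a a a A A B   (applied A -> a)
  Step 11: a a a a A A B  =>  a a a a a A B   (applied A -> a)
  Step 12: a a a a a A B  =>  a a a a a a B   (applied A -> a)
  Step 13: a a a a a a B  =>  a a a a a a b   (applied B -> b)
Final yield: a a a a a a b
Total rewrite steps: 13

13


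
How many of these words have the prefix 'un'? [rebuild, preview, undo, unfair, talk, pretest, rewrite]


Checking each word for prefix 'un':
  'rebuild' -> no (count: 0)
  'preview' -> no (count: 0)
  'undo' -> YES, starts with 'un' (count: 1)
  'unfair' -> YES, starts with 'un' (count: 2)
  'talk' -> no (count: 2)
  'pretest' -> no (count: 2)
  'rewrite' -> no (count: 2)
Total with prefix 'un': 2

2


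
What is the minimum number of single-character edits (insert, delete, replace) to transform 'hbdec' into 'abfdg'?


Building DP table for s1='hbdec' (len 5) and s2='abfdg' (len 5):
       a  b  f  d  g
    0  1  2  3  4  5
  h 1  1  2  3  4  5
  b 2  2  1  2  3  4
  d 3  3  2  2  2  3
  e 4  4  3  3  3  3
  c 5  5  4  4  4  4
Edit distance = dp[5][5] = 4

4


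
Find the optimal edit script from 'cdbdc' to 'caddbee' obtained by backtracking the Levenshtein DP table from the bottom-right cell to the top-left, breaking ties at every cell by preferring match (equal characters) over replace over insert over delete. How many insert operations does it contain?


Edit distance = 4. Backtracking from cell (5, 7) with preference match > replace > insert > delete,
then listing the resulting alignment 'cdbdc' -> 'caddbee' left to right:
  Step 1: keep 'c'
  Step 2: insert 'a' [insertion #1]
  Step 3: insert 'd' [insertion #2]
  Step 4: keep 'd'
  Step 5: keep 'b'
  Step 6: replace d->e
  Step 7: replace c->e
Total insertions: 2

2


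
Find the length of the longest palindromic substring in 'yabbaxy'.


Scanning 'yabbaxy' for palindromic substrings.
Substring at positions 1-4: 'abba'.
Check: reverse('abba') = 'abba' -> palindrome confirmed.
Neighbouring characters ('y' / 'x') break symmetry, so it cannot extend further.
No longer palindromic substring exists; longest length = 4

4


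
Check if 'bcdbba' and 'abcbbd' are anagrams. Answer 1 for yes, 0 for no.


Sort characters of 'bcdbba': 'abbbcd'
Sort characters of 'abcbbd': 'abbbcd'
Sorted forms match -> they ARE anagrams
Result: 1

1


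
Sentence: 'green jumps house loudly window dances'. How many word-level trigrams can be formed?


Word trigrams from [6] words:
  Trigram 1: (green jumps house)
  Trigram 2: (jumps house loudly)
  Trigram 3: (house loudly window)
  Trigram 4: (loudly window dances)
Total word trigrams: 6 - 2 = 4

4


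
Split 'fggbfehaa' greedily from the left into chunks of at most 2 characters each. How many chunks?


'fggbfehaa' has 9 characters.
Chunking with max size 2:
  Chunk 1: 'fg' (positions 0-1)
  Chunk 2: 'gb' (positions 2-3)
  Chunk 3: 'fe' (positions 4-5)
  Chunk 4: 'ha' (positions 6-7)
  Chunk 5: 'a' (positions 8-8)
Total chunks: ceil(9 / 2) = 5

5


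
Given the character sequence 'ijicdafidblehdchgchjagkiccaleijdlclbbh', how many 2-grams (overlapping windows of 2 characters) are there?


String 'ijicdafidblehdchgchjagkiccaleijdlclbbh' has length L = 38.
Number of overlapping n-grams = L - n + 1
Substituting: 38 - 2 + 1 = 37

37


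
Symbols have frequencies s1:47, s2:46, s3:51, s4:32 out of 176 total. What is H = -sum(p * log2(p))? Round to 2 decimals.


Computing entropy H = -sum(p_i * log2(p_i)):
  s1: p = 47/176 = 0.2670, -p*log2(p) = 0.5087
  s2: p = 46/176 = 0.2614, -p*log2(p) = 0.5060
  s3: p = 51/176 = 0.2898, -p*log2(p) = 0.5178
  s4: p = 32/176 = 0.1818, -p*log2(p) = 0.4472
H = sum of terms = 1.9797
Rounded to 2 decimals: 1.98

1.98


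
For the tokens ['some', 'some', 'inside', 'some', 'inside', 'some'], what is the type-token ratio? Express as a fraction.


Tokens: 6
Unique types: ('inside', 'some') = 2
TTR = 2/6
Simplify: divide both by 2 -> 1/3
TTR = 1/3

1/3


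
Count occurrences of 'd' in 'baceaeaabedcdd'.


Scanning 'baceaeaabedcdd' for 'd':
  Position 10: 'd' -> MATCH (count: 1)
  Position 12: 'd' -> MATCH (count: 2)
  Position 13: 'd' -> MATCH (count: 3)
Total occurrences of 'd': 3

3


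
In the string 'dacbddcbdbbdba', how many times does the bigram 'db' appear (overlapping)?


Scanning 'dacbddcbdbbdba' for bigram 'db':
  Position 0: 'da' -> no
  Position 1: 'ac' -> no
  Position 2: 'cb' -> no
  Position 3: 'bd' -> no
  Position 4: 'dd' -> no
  Position 5: 'dc' -> no
  Position 6: 'cb' -> no
  Position 7: 'bd' -> no
  Position 8: 'db' -> MATCH
  Position 9: 'bb' -> no
  Position 10: 'bd' -> no
  Position 11: 'db' -> MATCH
  Position 12: 'ba' -> no
Total matches: 2

2


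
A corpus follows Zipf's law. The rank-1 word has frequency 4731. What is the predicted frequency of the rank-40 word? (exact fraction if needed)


Zipf's law: freq(rank) = f1 / rank
f1 = 4731, rank = 40
freq = 4731 / 40
GCD(4731, 40) = 1
Simplified: 4731/40

4731/40


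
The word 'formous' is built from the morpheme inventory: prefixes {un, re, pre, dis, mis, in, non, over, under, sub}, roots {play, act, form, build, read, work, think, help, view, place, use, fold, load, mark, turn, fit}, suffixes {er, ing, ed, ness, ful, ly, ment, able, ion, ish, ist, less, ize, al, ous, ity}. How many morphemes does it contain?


Segmenting 'formous' against the inventory:
  'form' -> root (morpheme 1)
  'ous' -> suffix (morpheme 2)
Total morphemes: 2

2


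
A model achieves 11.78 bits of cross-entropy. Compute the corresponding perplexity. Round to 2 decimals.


Perplexity formula: PP = 2^H
H = 11.78
PP = 2^11.78
Decompose: 2^11.78 = 2^11 * 2^0.78
2^11 = 2048, 2^0.78 ~ 1.7171309
PP ~ 2048 * 1.7171309 = 3516.6840832
Rounded to 2 decimals: 3516.68

3516.68


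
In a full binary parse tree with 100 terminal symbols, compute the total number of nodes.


Leaf nodes (terminals): 100
Internal nodes = n - 1 = 100 - 1 = 99
Total = leaves + internal = 100 + 99 = 199

199


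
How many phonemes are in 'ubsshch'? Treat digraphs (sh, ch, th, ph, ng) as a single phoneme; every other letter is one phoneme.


Parsing 'ubsshch' greedily, digraphs first:
  'u' -> vowel phoneme (phonemes so far: 1)
  'b' -> consonant phoneme (phonemes so far: 2)
  's' -> consonant phoneme (phonemes so far: 3)
  'sh' -> digraph (1 consonant phoneme) (phonemes so far: 4)
  'ch' -> digraph (1 consonant phoneme) (phonemes so far: 5)
Total phonemes: 5

5


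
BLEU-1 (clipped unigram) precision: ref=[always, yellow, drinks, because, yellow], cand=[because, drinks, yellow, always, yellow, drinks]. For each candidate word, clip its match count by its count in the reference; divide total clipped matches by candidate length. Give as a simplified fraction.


Reference word counts: {'always': 1, 'because': 1, 'drinks': 1, 'yellow': 2}
Checking each candidate word (with clipping):
  'because' -> in reference (ref count 1, used 1/1) -> match (matches: 1)
  'drinks' -> in reference (ref count 1, used 1/1) -> match (matches: 2)
  'yellow' -> in reference (ref count 2, used 1/2) -> match (matches: 3)
  'always' -> in reference (ref count 1, used 1/1) -> match (matches: 4)
  'yellow' -> in reference (ref count 2, used 2/2) -> match (matches: 5)
  'drinks' -> ref count 1 already used up (1/1) -> clipped, no match (matches: 5)
Clipped matches: 5, Candidate length: 6
Precision = 5/6

5/6


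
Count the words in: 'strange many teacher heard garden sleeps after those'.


Counting words by splitting on spaces:
  Word 1: 'strange'
  Word 2: 'many'
  Word 3: 'teacher'
  Word 4: 'heard'
  Word 5: 'garden'
  Word 6: 'sleeps'
  Word 7: 'after'
  Word 8: 'those'
Total words: 8

8


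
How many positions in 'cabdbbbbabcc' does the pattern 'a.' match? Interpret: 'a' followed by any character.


Pattern: a. means 'a' followed by any character.
Scanning 'cabdbbbbabcc' position-by-position:
  Pos 0: window 'ca' -> no
  Pos 1: window 'ab' -> MATCH
  Pos 2: window 'bd' -> no
  Pos 3: window 'db' -> no
  Pos 4: window 'bb' -> no
  Pos 5: window 'bb' -> no
  Pos 6: window 'bb' -> no
  Pos 7: window 'ba' -> no
  Pos 8: window 'ab' -> MATCH
  Pos 9: window 'bc' -> no
  Pos 10: window 'cc' -> no
  Pos 11: window 'c' -> no
Total matches: 2

2


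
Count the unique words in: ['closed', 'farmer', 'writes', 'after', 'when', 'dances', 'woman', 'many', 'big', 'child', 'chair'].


Listing all tokens and tracking unique types:
  Token 1: 'closed' -> NEW (unique so far: 1)
  Token 2: 'farmer' -> NEW (unique so far: 2)
  Token 3: 'writes' -> NEW (unique so far: 3)
  Token 4: 'after' -> NEW (unique so far: 4)
  Token 5: 'when' -> NEW (unique so far: 5)
  Token 6: 'dances' -> NEW (unique so far: 6)
  Token 7: 'woman' -> NEW (unique so far: 7)
  Token 8: 'many' -> NEW (unique so far: 8)
  Token 9: 'big' -> NEW (unique so far: 9)
  Token 10: 'child' -> NEW (unique so far: 10)
  Token 11: 'chair' -> NEW (unique so far: 11)
Unique types: ('after', 'big', 'chair', 'child', 'closed', 'dances', 'farmer', 'many', 'when', 'woman', 'writes')
Vocabulary size: 11

11


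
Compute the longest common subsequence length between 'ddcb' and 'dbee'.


DP table for LCS of 'ddcb' and 'dbee':
       d  b  e  e
    0  0  0  0  0
  d 0  1  1  1  1
  d 0  1  1  1  1
  c 0  1  1  1  1
  b 0  1  2  2  2
LCS: 'db'
LCS length = 2

2


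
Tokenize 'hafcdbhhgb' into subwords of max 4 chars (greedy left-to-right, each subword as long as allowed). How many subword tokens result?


'hafcdbhhgb' has 10 characters.
Chunking with max size 4:
  Chunk 1: 'hafc' (positions 0-3)
  Chunk 2: 'dbhh' (positions 4-7)
  Chunk 3: 'gb' (positions 8-9)
Total chunks: ceil(10 / 4) = 3

3


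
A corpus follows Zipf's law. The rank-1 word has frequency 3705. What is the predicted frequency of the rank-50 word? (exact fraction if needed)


Zipf's law: freq(rank) = f1 / rank
f1 = 3705, rank = 50
freq = 3705 / 50
GCD(3705, 50) = 5
Simplified: 741/10

741/10


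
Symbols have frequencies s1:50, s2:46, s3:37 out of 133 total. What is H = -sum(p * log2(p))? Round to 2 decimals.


Computing entropy H = -sum(p_i * log2(p_i)):
  s1: p = 50/133 = 0.3759, -p*log2(p) = 0.5306
  s2: p = 46/133 = 0.3459, -p*log2(p) = 0.5298
  s3: p = 37/133 = 0.2782, -p*log2(p) = 0.5135
H = sum of terms = 1.5739
Rounded to 2 decimals: 1.57

1.57


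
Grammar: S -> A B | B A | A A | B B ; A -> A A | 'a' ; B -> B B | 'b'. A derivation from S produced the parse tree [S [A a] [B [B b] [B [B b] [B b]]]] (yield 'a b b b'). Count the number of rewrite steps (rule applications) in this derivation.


Every bracketed nonterminal node [X ...] in the tree is produced by exactly one rule application.
Reading the tree off as a leftmost derivation:
  Step 1: S  =>  A B   (applied S -> A B)
  Step 2: A B  =>  a B   (applied A -> a)
  Step 3: a B  =>  a B B   (applied B -> B B)
  Step 4: a B B  =>  a b B   (applied B -> b)
  Step 5: a b B  =>  a b B B   (applied B -> B B)
  Step 6: a b B B  =>  a b b B   (applied B -> b)
  Step 7: a b b B  =>  a b b b   (applied B -> b)
Final yield: a b b b
Total rewrite steps: 7

7


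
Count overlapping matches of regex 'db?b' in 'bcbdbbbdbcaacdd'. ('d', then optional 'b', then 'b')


Pattern: db?b means 'd', then optional 'b', then 'b'.
Scanning 'bcbdbbbdbcaacdd' position-by-position:
  Pos 0: window 'bcb' -> no
  Pos 1: window 'cbd' -> no
  Pos 2: window 'bdb' -> no
  Pos 3: window 'dbb' -> MATCH
  Pos 4: window 'bbb' -> no
  Pos 5: window 'bbd' -> no
  Pos 6: window 'bdb' -> no
  Pos 7: window 'dbc' -> MATCH
  Pos 8: window 'bca' -> no
  Pos 9: window 'caa' -> no
  Pos 10: window 'aac' -> no
  Pos 11: window 'acd' -> no
  Pos 12: window 'cdd' -> no
  Pos 13: window 'dd' -> no
  Pos 14: window 'd' -> no
Total matches: 2

2


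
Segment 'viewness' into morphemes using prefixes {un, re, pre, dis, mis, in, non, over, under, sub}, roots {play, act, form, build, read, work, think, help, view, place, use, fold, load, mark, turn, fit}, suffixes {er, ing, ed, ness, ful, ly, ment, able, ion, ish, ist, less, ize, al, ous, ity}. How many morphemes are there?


Segmenting 'viewness' against the inventory:
  'view' -> root (morpheme 1)
  'ness' -> suffix (morpheme 2)
Total morphemes: 2

2


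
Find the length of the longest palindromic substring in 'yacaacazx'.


Scanning 'yacaacazx' for palindromic substrings.
Substring at positions 1-6: 'acaaca'.
Check: reverse('acaaca') = 'acaaca' -> palindrome confirmed.
Neighbouring characters ('y' / 'z') break symmetry, so it cannot extend further.
No longer palindromic substring exists; longest length = 6

6


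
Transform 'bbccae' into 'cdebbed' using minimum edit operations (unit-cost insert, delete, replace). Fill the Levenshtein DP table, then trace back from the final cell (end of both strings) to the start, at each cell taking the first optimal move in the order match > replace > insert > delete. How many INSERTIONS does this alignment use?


Edit distance = 6. Backtracking from cell (6, 7) with preference match > replace > insert > delete,
then listing the resulting alignment 'bbccae' -> 'cdebbed' left to right:
  Step 1: replace b->c
  Step 2: replace b->d
  Step 3: replace c->e
  Step 4: replace c->b
  Step 5: replace a->b
  Step 6: keep 'e'
  Step 7: insert 'd' [insertion #1]
Total insertions: 1

1


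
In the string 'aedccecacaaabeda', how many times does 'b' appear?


Scanning 'aedccecacaaabeda' for 'b':
  Position 12: 'b' -> MATCH (count: 1)
Total occurrences of 'b': 1

1


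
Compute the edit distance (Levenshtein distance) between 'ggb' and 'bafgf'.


Building DP table for s1='ggb' (len 3) and s2='bafgf' (len 5):
       b  a  f  g  f
    0  1  2  3  4  5
  g 1  1  2  3  3  4
  g 2  2  2  3  3  4
  b 3  2  3  3  4  4
Edit distance = dp[3][5] = 4

4


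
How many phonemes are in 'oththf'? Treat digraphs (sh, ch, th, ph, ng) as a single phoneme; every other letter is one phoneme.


Parsing 'oththf' greedily, digraphs first:
  'o' -> vowel phoneme (phonemes so far: 1)
  'th' -> digraph (1 consonant phoneme) (phonemes so far: 2)
  'th' -> digraph (1 consonant phoneme) (phonemes so far: 3)
  'f' -> consonant phoneme (phonemes so far: 4)
Total phonemes: 4

4


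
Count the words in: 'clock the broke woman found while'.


Counting words by splitting on spaces:
  Word 1: 'clock'
  Word 2: 'the'
  Word 3: 'broke'
  Word 4: 'woman'
  Word 5: 'found'
  Word 6: 'while'
Total words: 6

6


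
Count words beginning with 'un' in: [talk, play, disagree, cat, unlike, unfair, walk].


Checking each word for prefix 'un':
  'talk' -> no (count: 0)
  'play' -> no (count: 0)
  'disagree' -> no (count: 0)
  'cat' -> no (count: 0)
  'unlike' -> YES, starts with 'un' (count: 1)
  'unfair' -> YES, starts with 'un' (count: 2)
  'walk' -> no (count: 2)
Total with prefix 'un': 2

2


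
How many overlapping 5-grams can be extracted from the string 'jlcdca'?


String 'jlcdca' has length L = 6.
Number of overlapping n-grams = L - n + 1
Substituting: 6 - 5 + 1 = 2

2


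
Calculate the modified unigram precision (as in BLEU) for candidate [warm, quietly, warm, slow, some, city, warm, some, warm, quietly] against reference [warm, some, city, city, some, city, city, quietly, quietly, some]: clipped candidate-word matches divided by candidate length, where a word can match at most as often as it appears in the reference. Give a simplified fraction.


Reference word counts: {'city': 4, 'quietly': 2, 'some': 3, 'warm': 1}
Checking each candidate word (with clipping):
  'warm' -> in reference (ref count 1, used 1/1) -> match (matches: 1)
  'quietly' -> in reference (ref count 2, used 1/2) -> match (matches: 2)
  'warm' -> ref count 1 already used up (1/1) -> clipped, no match (matches: 2)
  'slow' -> not in reference -> no match (matches: 2)
  'some' -> in reference (ref count 3, used 1/3) -> match (matches: 3)
  'city' -> in reference (ref count 4, used 1/4) -> match (matches: 4)
  'warm' -> ref count 1 already used up (1/1) -> clipped, no match (matches: 4)
  'some' -> in reference (ref count 3, used 2/3) -> match (matches: 5)
  'warm' -> ref count 1 already used up (1/1) -> clipped, no match (matches: 5)
  'quietly' -> in reference (ref count 2, used 2/2) -> match (matches: 6)
Clipped matches: 6, Candidate length: 10
Precision = 6/10 = 3/5

3/5


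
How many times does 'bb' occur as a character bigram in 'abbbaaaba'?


Scanning 'abbbaaaba' for bigram 'bb':
  Position 0: 'ab' -> no
  Position 1: 'bb' -> MATCH
  Position 2: 'bb' -> MATCH
  Position 3: 'ba' -> no
  Position 4: 'aa' -> no
  Position 5: 'aa' -> no
  Position 6: 'ab' -> no
  Position 7: 'ba' -> no
Total matches: 2

2


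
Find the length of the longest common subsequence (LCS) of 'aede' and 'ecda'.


DP table for LCS of 'aede' and 'ecda':
       e  c  d  a
    0  0  0  0  0
  a 0  0  0  0  1
  e 0  1  1  1  1
  d 0  1  1  2  2
  e 0  1  1  2  2
LCS: 'ed'
LCS length = 2

2


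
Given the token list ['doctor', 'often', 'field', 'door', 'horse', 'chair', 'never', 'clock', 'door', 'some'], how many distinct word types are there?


Listing all tokens and tracking unique types:
  Token 1: 'doctor' -> NEW (unique so far: 1)
  Token 2: 'often' -> NEW (unique so far: 2)
  Token 3: 'field' -> NEW (unique so far: 3)
  Token 4: 'door' -> NEW (unique so far: 4)
  Token 5: 'horse' -> NEW (unique so far: 5)
  Token 6: 'chair' -> NEW (unique so far: 6)
  Token 7: 'never' -> NEW (unique so far: 7)
  Token 8: 'clock' -> NEW (unique so far: 8)
  Token 9: 'door' -> duplicate (unique so far: 8)
  Token 10: 'some' -> NEW (unique so far: 9)
Unique types: ('chair', 'clock', 'doctor', 'door', 'field', 'horse', 'never', 'often', 'some')
Vocabulary size: 9

9


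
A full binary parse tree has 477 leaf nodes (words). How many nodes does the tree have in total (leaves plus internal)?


Leaf nodes (terminals): 477
Internal nodes = n - 1 = 477 - 1 = 476
Total = leaves + internal = 477 + 476 = 953

953


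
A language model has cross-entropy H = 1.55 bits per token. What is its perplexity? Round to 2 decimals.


Perplexity formula: PP = 2^H
H = 1.55
PP = 2^1.55
Decompose: 2^1.55 = 2^1 * 2^0.55
2^1 = 2, 2^0.55 ~ 1.4640857
PP ~ 2 * 1.4640857 = 2.9281714
Rounded to 2 decimals: 2.93

2.93


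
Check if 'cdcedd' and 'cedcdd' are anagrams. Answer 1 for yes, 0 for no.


Sort characters of 'cdcedd': 'ccddde'
Sort characters of 'cedcdd': 'ccddde'
Sorted forms match -> they ARE anagrams
Result: 1

1


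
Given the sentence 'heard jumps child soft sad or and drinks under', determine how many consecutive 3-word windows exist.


Word trigrams from [9] words:
  Trigram 1: (heard jumps child)
  Trigram 2: (jumps child soft)
  Trigram 3: (child soft sad)
  Trigram 4: (soft sad or)
  Trigram 5: (sad or and)
  Trigram 6: (or and drinks)
  Trigram 7: (and drinks under)
Total word trigrams: 9 - 2 = 7

7


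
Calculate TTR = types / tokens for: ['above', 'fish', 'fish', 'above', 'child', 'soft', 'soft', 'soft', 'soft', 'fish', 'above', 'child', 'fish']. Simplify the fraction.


Tokens: 13
Unique types: ('above', 'child', 'fish', 'soft') = 4
TTR = 4/13
Already in lowest terms.

4/13


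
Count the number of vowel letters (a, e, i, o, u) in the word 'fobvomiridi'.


Scanning each character of 'fobvomiridi':
  Position 1: 'f' -> consonant (running count: 0)
  Position 2: 'o' -> vowel (running count: 1)
  Position 3: 'b' -> consonant (running count: 1)
  Position 4: 'v' -> consonant (running count: 1)
  Position 5: 'o' -> vowel (running count: 2)
  Position 6: 'm' -> consonant (running count: 2)
  Position 7: 'i' -> vowel (running count: 3)
  Position 8: 'r' -> consonant (running count: 3)
  Position 9: 'i' -> vowel (running count: 4)
  Position 10: 'd' -> consonant (running count: 4)
  Position 11: 'i' -> vowel (running count: 5)
Total vowels: 5

5


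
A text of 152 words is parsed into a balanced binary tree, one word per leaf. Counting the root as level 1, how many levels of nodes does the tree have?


In a balanced binary tree with n leaves the deepest leaf is ceil(log2(n)) edges below the root,
so counting node levels inclusive of root and leaves gives ceil(log2(n)) + 1 levels.
log2(152) = 7.2479
ceil(7.2479) = 8
levels = 8 + 1 = 9

9


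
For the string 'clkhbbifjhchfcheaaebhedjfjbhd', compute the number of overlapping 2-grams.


String 'clkhbbifjhchfcheaaebhedjfjbhd' has length L = 29.
Number of overlapping n-grams = L - n + 1
Substituting: 29 - 2 + 1 = 28

28


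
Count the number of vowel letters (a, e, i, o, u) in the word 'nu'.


Scanning each character of 'nu':
  Position 1: 'n' -> consonant (running count: 0)
  Position 2: 'u' -> vowel (running count: 1)
Total vowels: 1

1


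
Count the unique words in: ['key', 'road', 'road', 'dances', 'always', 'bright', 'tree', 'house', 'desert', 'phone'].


Listing all tokens and tracking unique types:
  Token 1: 'key' -> NEW (unique so far: 1)
  Token 2: 'road' -> NEW (unique so far: 2)
  Token 3: 'road' -> duplicate (unique so far: 2)
  Token 4: 'dances' -> NEW (unique so far: 3)
  Token 5: 'always' -> NEW (unique so far: 4)
  Token 6: 'bright' -> NEW (unique so far: 5)
  Token 7: 'tree' -> NEW (unique so far: 6)
  Token 8: 'house' -> NEW (unique so far: 7)
  Token 9: 'desert' -> NEW (unique so far: 8)
  Token 10: 'phone' -> NEW (unique so far: 9)
Unique types: ('always', 'bright', 'dances', 'desert', 'house', 'key', 'phone', 'road', 'tree')
Vocabulary size: 9

9
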